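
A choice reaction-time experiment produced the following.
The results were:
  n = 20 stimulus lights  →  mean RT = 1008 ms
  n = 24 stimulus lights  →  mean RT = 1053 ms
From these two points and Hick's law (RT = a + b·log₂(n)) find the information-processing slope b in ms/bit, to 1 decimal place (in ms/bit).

171.1 ms/bit

The slope on a log₂ axis is (1053 − 1008) / (4.5850 − 4.3219) = 171.080 ms/bit.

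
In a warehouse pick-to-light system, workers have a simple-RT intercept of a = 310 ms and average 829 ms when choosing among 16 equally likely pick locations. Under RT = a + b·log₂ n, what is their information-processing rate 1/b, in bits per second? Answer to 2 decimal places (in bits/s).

7.71 bits/s

b = (829 − 310)/log₂ 16 = 519/4 = 129.750 ms per bit = 0.12975 s/bit; the reciprocal is 7.707 bits/s.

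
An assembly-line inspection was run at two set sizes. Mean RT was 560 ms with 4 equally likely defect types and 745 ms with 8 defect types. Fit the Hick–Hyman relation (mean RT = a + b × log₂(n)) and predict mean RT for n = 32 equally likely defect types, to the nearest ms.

Solve the two-equation system in a and b:
  b = (745 − 560) / (log₂ 8 − log₂ 4) = 185 / (3 − 2) = 185 ms/bit
  a = 560 − 185 × 2 = 190 ms
Then RT(32) = 190 + 185 × log₂ 32 = 190 + 185 × 5 ≈ 1115.000 ms.

1115 ms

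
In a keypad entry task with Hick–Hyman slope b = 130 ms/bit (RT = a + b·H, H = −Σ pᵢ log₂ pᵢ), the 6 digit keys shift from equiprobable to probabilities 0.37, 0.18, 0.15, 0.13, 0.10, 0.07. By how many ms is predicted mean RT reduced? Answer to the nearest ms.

28 ms

Equiprobable entropy H₀ = log₂ 6 = 2.5850 bits.
Skewed entropy H = −Σ pᵢ log₂ pᵢ = 2.3700 bits.
ΔRT = b·(H₀ − H) = 130 × 0.2150 = 27.95 ms.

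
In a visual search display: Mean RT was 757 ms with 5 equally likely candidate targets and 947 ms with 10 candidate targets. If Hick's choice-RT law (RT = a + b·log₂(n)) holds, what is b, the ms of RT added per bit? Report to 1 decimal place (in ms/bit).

190.0 ms/bit

b = (RT₂ − RT₁)/(log₂ n₂ − log₂ n₁) = (947 − 757)/(3.3219 − 2.3219) = 190.000 ms/bit.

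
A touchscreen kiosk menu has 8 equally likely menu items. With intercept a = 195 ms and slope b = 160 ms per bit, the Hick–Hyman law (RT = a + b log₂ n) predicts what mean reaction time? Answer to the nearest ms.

675 ms

log₂(8) = 3 bits, so RT = 195 + 160 × 3 ≈ 675.000 ms.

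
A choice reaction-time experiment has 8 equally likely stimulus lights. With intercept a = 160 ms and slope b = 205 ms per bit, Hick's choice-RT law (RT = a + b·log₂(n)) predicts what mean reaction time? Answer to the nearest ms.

775 ms

log₂(8) = 3 bits, so RT = 160 + 205 × 3 ≈ 775.000 ms.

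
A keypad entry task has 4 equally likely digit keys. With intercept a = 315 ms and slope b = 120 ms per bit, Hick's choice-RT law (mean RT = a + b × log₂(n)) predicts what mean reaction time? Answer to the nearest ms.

log₂(4) = 2 bits, so RT = 315 + 120 × 2 ≈ 555.000 ms.

555 ms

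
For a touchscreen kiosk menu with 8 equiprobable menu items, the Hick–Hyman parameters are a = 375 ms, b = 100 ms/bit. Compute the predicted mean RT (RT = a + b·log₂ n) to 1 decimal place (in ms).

675.0 ms

log₂(8) = 3 bits, so RT = 375 + 100 × 3 ≈ 675.000 ms.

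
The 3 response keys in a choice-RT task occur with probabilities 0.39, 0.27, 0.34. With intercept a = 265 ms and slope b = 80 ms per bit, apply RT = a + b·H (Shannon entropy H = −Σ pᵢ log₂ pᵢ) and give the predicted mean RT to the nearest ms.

391 ms

Entropy contributions −pᵢ log₂ pᵢ: 0.5298, 0.5100, 0.5292; sum H = 1.5690 bits.
RT = a + bH = 265 + 80·1.5690 = 390.52 ms.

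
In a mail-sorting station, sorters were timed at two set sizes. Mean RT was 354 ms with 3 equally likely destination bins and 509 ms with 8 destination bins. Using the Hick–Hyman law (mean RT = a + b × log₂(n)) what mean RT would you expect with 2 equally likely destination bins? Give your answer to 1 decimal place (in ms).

289.9 ms

Solve the two-equation system in a and b:
  b = (509 − 354) / (log₂ 8 − log₂ 3) = 155 / (3 − 1.5850) = 109.538 ms/bit
  a = 354 − 109.538 × 1.5850 = 180.387 ms
Then RT(2) = 180.387 + 109.538 × log₂ 2 = 180.387 + 109.538 × 1 ≈ 289.925 ms.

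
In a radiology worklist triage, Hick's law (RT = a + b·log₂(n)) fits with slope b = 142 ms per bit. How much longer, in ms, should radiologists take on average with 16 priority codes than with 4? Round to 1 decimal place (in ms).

284.0 ms

The intercept a cancels: ΔRT = b·(log₂ n₂ − log₂ n₁) = b·log₂(n₂/n₁).
log₂(16) − log₂(4) = log₂(16/4) = log₂(4) = 2.
ΔRT = 142 × 2.0000 = 284.000 ms.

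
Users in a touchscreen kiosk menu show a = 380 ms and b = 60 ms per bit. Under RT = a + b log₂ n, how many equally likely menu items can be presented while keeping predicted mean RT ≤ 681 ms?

32

60·log₂ n ≤ 681 − 380 = 301, giving log₂ n ≤ 5.0167 and n ≤ 32.372. The largest whole number is 32.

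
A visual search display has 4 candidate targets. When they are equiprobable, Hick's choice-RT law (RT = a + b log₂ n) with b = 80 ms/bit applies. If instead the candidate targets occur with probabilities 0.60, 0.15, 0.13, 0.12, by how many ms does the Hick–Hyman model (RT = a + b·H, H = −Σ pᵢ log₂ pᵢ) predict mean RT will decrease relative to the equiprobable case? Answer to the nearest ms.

Equiprobable entropy H₀ = log₂ 4 = 2.0000 bits.
Skewed entropy H = −Σ pᵢ log₂ pᵢ = 1.6024 bits.
ΔRT = b·(H₀ − H) = 80 × 0.3976 = 31.81 ms.

32 ms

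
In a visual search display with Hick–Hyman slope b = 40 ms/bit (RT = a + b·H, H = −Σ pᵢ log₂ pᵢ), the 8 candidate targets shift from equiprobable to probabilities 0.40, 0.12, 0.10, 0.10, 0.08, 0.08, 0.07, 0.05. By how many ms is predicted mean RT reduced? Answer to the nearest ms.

The RT saving is b·ΔH. Equiprobable H₀ = log₂(8) = 3.0000 bits; with the given probabilities H = 2.6279 bits.
b·(H₀ − H) = 40 × (3.0000 − 2.6279) = 14.88 ms.

15 ms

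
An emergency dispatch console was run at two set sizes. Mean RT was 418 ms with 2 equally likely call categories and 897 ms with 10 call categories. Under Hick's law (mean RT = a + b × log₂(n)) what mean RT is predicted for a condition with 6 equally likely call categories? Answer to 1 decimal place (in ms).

745.0 ms

Fit slope and intercept:
  b = (897 − 418) / (log₂ 10 − log₂ 2) = 479 / (3.3219 − 1) = 206.294 ms/bit
  a = 418 − 206.294 × 1 = 211.706 ms
Then RT(6) = 211.706 + 206.294 × log₂ 6 = 211.706 + 206.294 × 2.5850 ≈ 744.968 ms.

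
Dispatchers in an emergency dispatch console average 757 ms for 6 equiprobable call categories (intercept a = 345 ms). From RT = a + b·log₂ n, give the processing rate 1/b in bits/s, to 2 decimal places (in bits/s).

6.27 bits/s

Choice component = 757 − 345 = 412 ms over log₂(6) = 2.5850 bits.
b = 412 / 2.5850 = 159.383 ms/bit, so 1/b = 6.274 bits/s.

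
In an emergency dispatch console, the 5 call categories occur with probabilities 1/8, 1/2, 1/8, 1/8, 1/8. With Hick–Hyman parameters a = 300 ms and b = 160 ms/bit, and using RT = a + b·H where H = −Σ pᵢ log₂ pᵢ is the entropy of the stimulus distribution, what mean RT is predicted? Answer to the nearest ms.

H = −Σ pᵢ log₂ pᵢ = 0.125·3 + 0.5·1 + 0.125·3 + 0.125·3 + 0.125·3 = 2.000 bits.
RT = 300 + 160 × 2.000 = 620.00 ms.

620 ms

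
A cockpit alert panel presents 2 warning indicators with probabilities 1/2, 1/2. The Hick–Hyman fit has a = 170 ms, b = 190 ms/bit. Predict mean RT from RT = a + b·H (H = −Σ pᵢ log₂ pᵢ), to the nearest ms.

Each term −pᵢ log₂ pᵢ: 0.5·1 + 0.5·1; summed, H = 1.000 bits.
Mean RT = a + bH = 170 + 190·1.000 = 360.00 ms.

360 ms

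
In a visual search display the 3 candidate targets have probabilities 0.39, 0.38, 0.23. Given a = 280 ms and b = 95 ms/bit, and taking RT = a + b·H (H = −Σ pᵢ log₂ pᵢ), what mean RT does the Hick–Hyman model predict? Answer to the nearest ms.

427 ms

Entropy contributions −pᵢ log₂ pᵢ: 0.5298, 0.5305, 0.4877; sum H = 1.5479 bits.
RT = a + bH = 280 + 95·1.5479 = 427.05 ms.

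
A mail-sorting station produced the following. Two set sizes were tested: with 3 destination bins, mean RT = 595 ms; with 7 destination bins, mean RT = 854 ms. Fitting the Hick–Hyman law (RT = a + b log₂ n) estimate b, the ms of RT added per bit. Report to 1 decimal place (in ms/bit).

The slope on a log₂ axis is (854 − 595) / (2.8074 − 1.5850) = 211.880 ms/bit.

211.9 ms/bit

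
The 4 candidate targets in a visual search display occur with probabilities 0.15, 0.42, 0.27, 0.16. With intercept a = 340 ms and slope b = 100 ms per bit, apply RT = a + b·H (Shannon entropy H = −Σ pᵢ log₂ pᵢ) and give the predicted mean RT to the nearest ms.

527 ms

H = 0.15·log₂(1/0.15) + 0.42·log₂(1/0.42) + 0.27·log₂(1/0.27) + 0.16·log₂(1/0.16) = 1.8692 bits.
RT = 340 + 100 × 1.8692 = 526.92 ms.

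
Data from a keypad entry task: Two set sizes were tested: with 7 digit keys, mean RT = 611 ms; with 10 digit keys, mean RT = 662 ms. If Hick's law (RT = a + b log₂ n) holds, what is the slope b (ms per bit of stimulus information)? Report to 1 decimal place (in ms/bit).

99.1 ms/bit

Slope: b = (662 − 611) / (log₂ 10 − log₂ 7) = 51/0.5146 = 99.111 ms/bit.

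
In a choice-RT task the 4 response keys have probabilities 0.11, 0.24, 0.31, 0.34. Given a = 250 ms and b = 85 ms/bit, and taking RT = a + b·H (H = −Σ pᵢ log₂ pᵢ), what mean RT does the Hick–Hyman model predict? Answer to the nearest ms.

H = 0.11·log₂(1/0.11) + 0.24·log₂(1/0.24) + 0.31·log₂(1/0.31) + 0.34·log₂(1/0.34) = 1.8974 bits.
RT = 250 + 85 × 1.8974 = 411.28 ms.

411 ms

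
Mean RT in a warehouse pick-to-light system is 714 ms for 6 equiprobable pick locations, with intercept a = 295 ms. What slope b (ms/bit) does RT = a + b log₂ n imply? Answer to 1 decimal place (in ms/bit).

162.1 ms/bit

log₂(6) = 2.5850 bits.
b = (RT − a)/log₂ n = (714 − 295) / 2.5850 = 162.091 ms/bit.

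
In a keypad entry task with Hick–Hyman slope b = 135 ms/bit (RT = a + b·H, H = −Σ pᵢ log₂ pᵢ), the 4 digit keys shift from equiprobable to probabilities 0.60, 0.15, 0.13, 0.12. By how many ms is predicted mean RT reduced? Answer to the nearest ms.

Equiprobable entropy H₀ = log₂ 4 = 2.0000 bits.
Skewed entropy H = −Σ pᵢ log₂ pᵢ = 1.6024 bits.
ΔRT = b·(H₀ − H) = 135 × 0.3976 = 53.67 ms.

54 ms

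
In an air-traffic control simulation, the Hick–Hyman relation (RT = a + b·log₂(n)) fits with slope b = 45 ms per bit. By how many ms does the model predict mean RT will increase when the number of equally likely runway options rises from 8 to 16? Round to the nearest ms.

45 ms

The intercept a cancels: ΔRT = b·(log₂ n₂ − log₂ n₁) = b·log₂(n₂/n₁).
log₂(16) − log₂(8) = log₂(16/8) = log₂(2) = 1.
ΔRT = 45 × 1.0000 = 45.000 ms.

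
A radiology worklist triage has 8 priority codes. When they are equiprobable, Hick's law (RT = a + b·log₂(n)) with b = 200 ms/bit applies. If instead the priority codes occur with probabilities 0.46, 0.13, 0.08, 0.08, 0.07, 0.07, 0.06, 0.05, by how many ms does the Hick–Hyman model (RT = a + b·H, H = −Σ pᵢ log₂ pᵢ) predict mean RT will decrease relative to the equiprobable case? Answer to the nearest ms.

104 ms

Equiprobable entropy H₀ = log₂ 8 = 3.0000 bits.
Skewed entropy H = −Σ pᵢ log₂ pᵢ = 2.4777 bits.
ΔRT = b·(H₀ − H) = 200 × 0.5223 = 104.45 ms.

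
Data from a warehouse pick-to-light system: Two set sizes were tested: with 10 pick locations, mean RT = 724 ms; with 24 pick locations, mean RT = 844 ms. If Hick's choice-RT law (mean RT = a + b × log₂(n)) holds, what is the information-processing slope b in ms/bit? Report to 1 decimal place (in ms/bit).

b = (RT₂ − RT₁)/(log₂ n₂ − log₂ n₁) = (844 − 724)/(4.5850 − 3.3219) = 95.009 ms/bit.

95.0 ms/bit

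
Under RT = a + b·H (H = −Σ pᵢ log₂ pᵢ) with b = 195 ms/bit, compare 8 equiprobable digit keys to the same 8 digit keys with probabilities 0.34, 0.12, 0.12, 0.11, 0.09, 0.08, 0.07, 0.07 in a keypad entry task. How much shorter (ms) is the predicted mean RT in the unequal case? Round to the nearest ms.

The RT saving is b·ΔH. Equiprobable H₀ = log₂(8) = 3.0000 bits; with the given probabilities H = 2.7549 bits.
b·(H₀ − H) = 195 × (3.0000 − 2.7549) = 47.80 ms.

48 ms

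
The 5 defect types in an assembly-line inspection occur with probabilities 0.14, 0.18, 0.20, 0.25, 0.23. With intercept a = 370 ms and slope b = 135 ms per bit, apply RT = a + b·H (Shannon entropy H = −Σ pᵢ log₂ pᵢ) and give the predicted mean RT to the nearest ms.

H = 0.14·log₂(1/0.14) + 0.18·log₂(1/0.18) + 0.20·log₂(1/0.20) + 0.25·log₂(1/0.25) + 0.23·log₂(1/0.23) = 2.2945 bits.
RT = 370 + 135 × 2.2945 = 679.75 ms.

680 ms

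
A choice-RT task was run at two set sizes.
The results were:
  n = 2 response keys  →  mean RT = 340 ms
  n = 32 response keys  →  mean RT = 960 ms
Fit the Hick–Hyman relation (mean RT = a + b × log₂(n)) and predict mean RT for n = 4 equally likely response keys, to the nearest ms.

495 ms

Solve the two-equation system in a and b:
  b = (960 − 340) / (log₂ 32 − log₂ 2) = 620 / (5 − 1) = 155 ms/bit
  a = 340 − 155 × 1 = 185 ms
Then RT(4) = 185 + 155 × log₂ 4 = 185 + 155 × 2 ≈ 495.000 ms.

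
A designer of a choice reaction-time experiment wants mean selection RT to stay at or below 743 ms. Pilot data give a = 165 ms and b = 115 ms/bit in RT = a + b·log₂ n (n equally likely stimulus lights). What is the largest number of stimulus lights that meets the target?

115·log₂ n ≤ 743 − 165 = 578, giving log₂ n ≤ 5.0261 and n ≤ 32.584. The largest whole number is 32.

32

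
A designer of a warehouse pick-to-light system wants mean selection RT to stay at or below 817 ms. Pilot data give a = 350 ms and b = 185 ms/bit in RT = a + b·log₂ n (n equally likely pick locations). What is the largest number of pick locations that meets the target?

Set 350 + 185·log₂ n ≤ 817 → log₂ n ≤ (817 − 350)/185 = 2.5243.
So n ≤ 2^2.5243 = 5.753; the largest integer n is 5.

5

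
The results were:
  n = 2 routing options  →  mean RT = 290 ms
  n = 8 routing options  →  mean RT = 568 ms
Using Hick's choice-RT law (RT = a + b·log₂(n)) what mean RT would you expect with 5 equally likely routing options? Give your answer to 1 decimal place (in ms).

Solve the two-equation system in a and b:
  b = (568 − 290) / (log₂ 8 − log₂ 2) = 278 / (3 − 1) = 139.000 ms/bit
  a = 290 − 139.000 × 1 = 151.000 ms
Then RT(5) = 151.000 + 139.000 × log₂ 5 = 151.000 + 139.000 × 2.3219 ≈ 473.748 ms.

473.7 ms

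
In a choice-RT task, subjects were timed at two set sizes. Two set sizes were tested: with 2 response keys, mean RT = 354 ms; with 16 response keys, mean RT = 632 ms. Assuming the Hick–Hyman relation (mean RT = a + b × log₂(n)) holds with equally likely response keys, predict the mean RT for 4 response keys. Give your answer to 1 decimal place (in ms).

RT is linear in log₂ n, so two points fix the line:
  b = (632 − 354) / (log₂ 16 − log₂ 2) = 278 / (4 − 1) = 92.667 ms/bit
  a = 354 − 92.667 × 1 = 261.333 ms
Then RT(4) = 261.333 + 92.667 × log₂ 4 = 261.333 + 92.667 × 2 ≈ 446.667 ms.

446.7 ms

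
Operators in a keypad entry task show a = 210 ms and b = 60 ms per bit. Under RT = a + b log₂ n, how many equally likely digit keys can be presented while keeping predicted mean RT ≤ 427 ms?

12

Set 210 + 60·log₂ n ≤ 427 → log₂ n ≤ (427 − 210)/60 = 3.6167.
So n ≤ 2^3.6167 = 12.267; the largest integer n is 12.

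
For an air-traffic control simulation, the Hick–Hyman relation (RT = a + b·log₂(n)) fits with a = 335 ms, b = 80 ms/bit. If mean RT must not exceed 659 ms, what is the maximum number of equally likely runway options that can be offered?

Information budget: (659 − 335)/80 = 4.0500 bits, so n ≤ 2^4.0500 = 16.564 → at most 16.

16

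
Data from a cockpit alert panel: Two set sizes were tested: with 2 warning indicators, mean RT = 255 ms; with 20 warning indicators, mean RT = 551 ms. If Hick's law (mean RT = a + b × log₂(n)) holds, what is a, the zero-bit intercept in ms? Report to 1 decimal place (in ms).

b = (RT₂ − RT₁)/(log₂ n₂ − log₂ n₁) = (551 − 255)/(4.3219 − 1) = 89.105 ms/bit.
Intercept: a = 255 − 89.105·log₂(2) = 165.895 ms.

165.9 ms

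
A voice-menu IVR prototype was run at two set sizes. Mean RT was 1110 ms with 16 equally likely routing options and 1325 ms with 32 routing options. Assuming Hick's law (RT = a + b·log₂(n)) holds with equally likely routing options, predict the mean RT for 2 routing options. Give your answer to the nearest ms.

Fit slope and intercept:
  b = (1325 − 1110) / (log₂ 32 − log₂ 16) = 215 / (5 − 4) = 215 ms/bit
  a = 1110 − 215 × 4 = 250 ms
Then RT(2) = 250 + 215 × log₂ 2 = 250 + 215 × 1 ≈ 465.000 ms.

465 ms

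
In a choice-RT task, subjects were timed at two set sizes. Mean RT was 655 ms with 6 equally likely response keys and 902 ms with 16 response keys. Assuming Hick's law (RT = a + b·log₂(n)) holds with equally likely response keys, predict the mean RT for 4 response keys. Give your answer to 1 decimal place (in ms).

With log₂ n on the abscissa the relation is linear; from the two conditions:
  b = (902 − 655) / (log₂ 16 − log₂ 6) = 247 / (4 − 2.5850) = 174.554 ms/bit
  a = 655 − 174.554 × 2.5850 = 203.785 ms
Then RT(4) = 203.785 + 174.554 × log₂ 4 = 203.785 + 174.554 × 2 ≈ 552.893 ms.

552.9 ms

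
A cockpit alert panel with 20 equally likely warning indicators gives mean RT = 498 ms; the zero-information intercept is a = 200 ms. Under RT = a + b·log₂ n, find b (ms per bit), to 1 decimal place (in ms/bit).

69.0 ms/bit

20 alternatives carry log₂ 20 = 4.3219 bits; the choice cost is 498 − 200 = 298 ms, so b = 298/4.3219 = 68.951 ms/bit.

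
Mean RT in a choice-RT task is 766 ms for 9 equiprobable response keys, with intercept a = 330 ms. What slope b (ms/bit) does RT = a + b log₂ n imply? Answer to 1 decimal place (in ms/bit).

137.5 ms/bit

9 alternatives carry log₂ 9 = 3.1699 bits; the choice cost is 766 − 330 = 436 ms, so b = 436/3.1699 = 137.543 ms/bit.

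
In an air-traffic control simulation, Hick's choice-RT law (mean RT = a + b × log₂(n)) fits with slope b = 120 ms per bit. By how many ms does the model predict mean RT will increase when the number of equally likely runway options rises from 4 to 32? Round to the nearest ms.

360 ms

Only the slope matters, since a is common to both: ΔRT = b·log₂(n₂/n₁).
log₂(32) − log₂(4) = log₂(32/4) = log₂(8) = 3.
ΔRT = 120 × 3.0000 = 360.000 ms.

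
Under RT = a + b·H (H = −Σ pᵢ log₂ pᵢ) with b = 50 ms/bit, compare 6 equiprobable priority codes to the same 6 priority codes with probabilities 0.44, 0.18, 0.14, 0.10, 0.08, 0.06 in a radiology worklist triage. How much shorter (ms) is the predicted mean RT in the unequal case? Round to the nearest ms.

Equiprobable entropy H₀ = log₂ 6 = 2.5850 bits.
Skewed entropy H = −Σ pᵢ log₂ pᵢ = 2.2308 bits.
ΔRT = b·(H₀ − H) = 50 × 0.3542 = 17.71 ms.

18 ms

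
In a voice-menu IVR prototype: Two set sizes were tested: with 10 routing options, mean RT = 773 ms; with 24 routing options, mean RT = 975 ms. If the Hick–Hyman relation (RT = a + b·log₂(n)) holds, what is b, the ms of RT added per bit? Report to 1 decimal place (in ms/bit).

159.9 ms/bit

The slope on a log₂ axis is (975 − 773) / (4.5850 − 3.3219) = 159.932 ms/bit.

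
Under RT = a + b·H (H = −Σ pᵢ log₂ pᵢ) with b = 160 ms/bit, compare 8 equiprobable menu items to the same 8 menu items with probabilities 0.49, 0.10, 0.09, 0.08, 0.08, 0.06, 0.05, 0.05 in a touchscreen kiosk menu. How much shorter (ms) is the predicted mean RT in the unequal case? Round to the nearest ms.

Equiprobable entropy H₀ = log₂ 8 = 3.0000 bits.
Skewed entropy H = −Σ pᵢ log₂ pᵢ = 2.4079 bits.
ΔRT = b·(H₀ − H) = 160 × 0.5921 = 94.74 ms.

95 ms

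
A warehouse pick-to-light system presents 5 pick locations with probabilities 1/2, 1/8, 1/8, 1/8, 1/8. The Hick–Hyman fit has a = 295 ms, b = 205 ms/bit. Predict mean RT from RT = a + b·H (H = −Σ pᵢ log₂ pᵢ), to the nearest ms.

705 ms

Each term −pᵢ log₂ pᵢ: 0.5·1 + 0.125·3 + 0.125·3 + 0.125·3 + 0.125·3; summed, H = 2.000 bits.
Mean RT = a + bH = 295 + 205·2.000 = 705.00 ms.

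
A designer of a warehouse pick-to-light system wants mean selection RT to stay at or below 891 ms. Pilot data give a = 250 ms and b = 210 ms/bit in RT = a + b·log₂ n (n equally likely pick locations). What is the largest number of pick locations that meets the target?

8

Set 250 + 210·log₂ n ≤ 891 → log₂ n ≤ (891 − 250)/210 = 3.0524.
So n ≤ 2^3.0524 = 8.296; the largest integer n is 8.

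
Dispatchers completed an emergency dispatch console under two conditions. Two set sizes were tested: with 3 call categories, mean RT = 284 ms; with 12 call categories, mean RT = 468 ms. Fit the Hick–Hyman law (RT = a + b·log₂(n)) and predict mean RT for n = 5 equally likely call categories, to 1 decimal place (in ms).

351.8 ms

Solve the two-equation system in a and b:
  b = (468 − 284) / (log₂ 12 − log₂ 3) = 184 / (3.5850 − 1.5850) = 92.000 ms/bit
  a = 284 − 92.000 × 1.5850 = 138.183 ms
Then RT(5) = 138.183 + 92.000 × log₂ 5 = 138.183 + 92.000 × 2.3219 ≈ 351.801 ms.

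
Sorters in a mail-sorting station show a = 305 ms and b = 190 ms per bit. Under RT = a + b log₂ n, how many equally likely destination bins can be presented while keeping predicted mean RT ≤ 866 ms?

7

190·log₂ n ≤ 866 − 305 = 561, giving log₂ n ≤ 2.9526 and n ≤ 7.742. The largest whole number is 7.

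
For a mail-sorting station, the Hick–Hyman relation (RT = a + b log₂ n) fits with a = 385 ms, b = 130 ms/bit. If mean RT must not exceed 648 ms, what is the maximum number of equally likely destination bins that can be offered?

4

130·log₂ n ≤ 648 − 385 = 263, giving log₂ n ≤ 2.0231 and n ≤ 4.064. The largest whole number is 4.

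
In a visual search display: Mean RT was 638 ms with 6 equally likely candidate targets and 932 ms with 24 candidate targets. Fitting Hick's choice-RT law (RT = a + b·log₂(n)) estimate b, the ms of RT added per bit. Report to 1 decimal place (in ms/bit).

147.0 ms/bit

The slope on a log₂ axis is (932 − 638) / (4.5850 − 2.5850) = 147.000 ms/bit.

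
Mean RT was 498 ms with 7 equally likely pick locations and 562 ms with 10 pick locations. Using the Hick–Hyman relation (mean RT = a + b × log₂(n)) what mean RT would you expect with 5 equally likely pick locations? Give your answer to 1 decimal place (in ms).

437.6 ms

With log₂ n on the abscissa the relation is linear; from the two conditions:
  b = (562 − 498) / (log₂ 10 − log₂ 7) = 64 / (3.3219 − 2.8074) = 124.375 ms/bit
  a = 498 − 124.375 × 2.8074 = 148.835 ms
Then RT(5) = 148.835 + 124.375 × log₂ 5 = 148.835 + 124.375 × 2.3219 ≈ 437.625 ms.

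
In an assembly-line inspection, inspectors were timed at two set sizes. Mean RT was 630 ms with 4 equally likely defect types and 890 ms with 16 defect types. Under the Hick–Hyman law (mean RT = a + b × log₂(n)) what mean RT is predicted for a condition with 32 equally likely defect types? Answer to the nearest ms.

With log₂ n on the abscissa the relation is linear; from the two conditions:
  b = (890 − 630) / (log₂ 16 − log₂ 4) = 260 / (4 − 2) = 130 ms/bit
  a = 630 − 130 × 2 = 370 ms
Then RT(32) = 370 + 130 × log₂ 32 = 370 + 130 × 5 ≈ 1020.000 ms.

1020 ms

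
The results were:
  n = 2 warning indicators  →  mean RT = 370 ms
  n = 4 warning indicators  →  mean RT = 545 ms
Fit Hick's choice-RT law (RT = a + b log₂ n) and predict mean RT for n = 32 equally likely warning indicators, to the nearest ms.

1070 ms

With log₂ n on the abscissa the relation is linear; from the two conditions:
  b = (545 − 370) / (log₂ 4 − log₂ 2) = 175 / (2 − 1) = 175 ms/bit
  a = 370 − 175 × 1 = 195 ms
Then RT(32) = 195 + 175 × log₂ 32 = 195 + 175 × 5 ≈ 1070.000 ms.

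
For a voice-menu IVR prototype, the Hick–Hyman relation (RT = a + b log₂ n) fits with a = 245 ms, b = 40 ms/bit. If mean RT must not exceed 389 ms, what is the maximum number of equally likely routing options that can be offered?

40·log₂ n ≤ 389 − 245 = 144, giving log₂ n ≤ 3.6000 and n ≤ 12.126. The largest whole number is 12.

12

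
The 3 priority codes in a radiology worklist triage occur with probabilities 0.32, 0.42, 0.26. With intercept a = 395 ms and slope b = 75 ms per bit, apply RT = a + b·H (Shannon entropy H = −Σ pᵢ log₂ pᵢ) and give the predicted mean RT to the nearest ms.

512 ms

Entropy contributions −pᵢ log₂ pᵢ: 0.5260, 0.5256, 0.5053; sum H = 1.5570 bits.
RT = a + bH = 395 + 75·1.5570 = 511.77 ms.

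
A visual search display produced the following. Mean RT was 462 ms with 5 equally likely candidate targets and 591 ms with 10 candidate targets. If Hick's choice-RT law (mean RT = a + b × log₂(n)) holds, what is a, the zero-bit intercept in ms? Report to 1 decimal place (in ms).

162.5 ms

Slope: b = (591 − 462) / (log₂ 10 − log₂ 5) = 129/1.0000 = 129.000 ms/bit.
Intercept: a = 462 − 129.000·log₂(5) = 162.471 ms.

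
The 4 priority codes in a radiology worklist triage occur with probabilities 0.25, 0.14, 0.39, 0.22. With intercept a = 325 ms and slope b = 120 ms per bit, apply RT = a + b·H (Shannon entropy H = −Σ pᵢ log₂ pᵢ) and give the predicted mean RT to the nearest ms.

Entropy contributions −pᵢ log₂ pᵢ: 0.5000, 0.3971, 0.5298, 0.4806; sum H = 1.9075 bits.
RT = a + bH = 325 + 120·1.9075 = 553.90 ms.

554 ms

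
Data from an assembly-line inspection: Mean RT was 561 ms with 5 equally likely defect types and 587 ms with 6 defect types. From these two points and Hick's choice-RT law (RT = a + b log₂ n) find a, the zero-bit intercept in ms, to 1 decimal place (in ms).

331.5 ms

b = (RT₂ − RT₁)/(log₂ n₂ − log₂ n₁) = (587 − 561)/(2.5850 − 2.3219) = 98.846 ms/bit.
Intercept: a = 561 − 98.846·log₂(5) = 331.486 ms.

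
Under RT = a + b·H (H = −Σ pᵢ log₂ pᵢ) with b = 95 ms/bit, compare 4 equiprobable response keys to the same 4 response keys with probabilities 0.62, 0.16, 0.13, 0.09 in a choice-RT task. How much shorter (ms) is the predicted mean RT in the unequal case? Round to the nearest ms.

43 ms

Equiprobable entropy H₀ = log₂ 4 = 2.0000 bits.
Skewed entropy H = −Σ pᵢ log₂ pᵢ = 1.5459 bits.
ΔRT = b·(H₀ − H) = 95 × 0.4541 = 43.14 ms.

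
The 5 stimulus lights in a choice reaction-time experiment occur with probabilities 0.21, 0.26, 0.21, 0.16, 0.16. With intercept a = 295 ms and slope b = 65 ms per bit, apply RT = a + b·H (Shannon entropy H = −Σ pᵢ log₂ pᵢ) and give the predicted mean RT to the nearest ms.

H = 0.21·log₂(1/0.21) + 0.26·log₂(1/0.26) + 0.21·log₂(1/0.21) + 0.16·log₂(1/0.16) + 0.16·log₂(1/0.16) = 2.2970 bits.
RT = 295 + 65 × 2.2970 = 444.30 ms.

444 ms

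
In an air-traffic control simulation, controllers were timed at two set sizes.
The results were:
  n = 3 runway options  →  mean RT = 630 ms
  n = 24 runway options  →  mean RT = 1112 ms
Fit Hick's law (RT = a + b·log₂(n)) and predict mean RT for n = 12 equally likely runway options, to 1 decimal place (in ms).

951.3 ms

RT is linear in log₂ n, so two points fix the line:
  b = (1112 − 630) / (log₂ 24 − log₂ 3) = 482 / (4.5850 − 1.5850) = 160.667 ms/bit
  a = 630 − 160.667 × 1.5850 = 375.349 ms
Then RT(12) = 375.349 + 160.667 × log₂ 12 = 375.349 + 160.667 × 3.5850 ≈ 951.333 ms.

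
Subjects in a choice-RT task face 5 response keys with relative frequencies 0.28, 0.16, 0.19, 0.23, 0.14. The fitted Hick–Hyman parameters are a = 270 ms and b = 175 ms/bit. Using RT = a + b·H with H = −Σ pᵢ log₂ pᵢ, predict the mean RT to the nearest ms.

Entropy contributions −pᵢ log₂ pᵢ: 0.5142, 0.4230, 0.4552, 0.4877, 0.3971; sum H = 2.2772 bits.
RT = a + bH = 270 + 175·2.2772 = 668.52 ms.

669 ms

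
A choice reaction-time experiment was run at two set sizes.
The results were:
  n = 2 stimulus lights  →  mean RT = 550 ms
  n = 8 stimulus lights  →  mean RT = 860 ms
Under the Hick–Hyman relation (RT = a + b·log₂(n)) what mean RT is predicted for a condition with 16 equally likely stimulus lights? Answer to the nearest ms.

RT is linear in log₂ n, so two points fix the line:
  b = (860 − 550) / (log₂ 8 − log₂ 2) = 310 / (3 − 1) = 155 ms/bit
  a = 550 − 155 × 1 = 395 ms
Then RT(16) = 395 + 155 × log₂ 16 = 395 + 155 × 4 ≈ 1015.000 ms.

1015 ms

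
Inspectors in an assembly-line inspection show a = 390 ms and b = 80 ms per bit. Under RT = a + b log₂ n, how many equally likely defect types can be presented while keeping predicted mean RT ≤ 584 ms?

80·log₂ n ≤ 584 − 390 = 194, giving log₂ n ≤ 2.4250 and n ≤ 5.370. The largest whole number is 5.

5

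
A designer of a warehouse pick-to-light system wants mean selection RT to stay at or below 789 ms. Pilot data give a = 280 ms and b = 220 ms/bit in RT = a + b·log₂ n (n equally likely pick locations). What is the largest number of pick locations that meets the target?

Set 280 + 220·log₂ n ≤ 789 → log₂ n ≤ (789 − 280)/220 = 2.3136.
So n ≤ 2^2.3136 = 4.971; the largest integer n is 4.

4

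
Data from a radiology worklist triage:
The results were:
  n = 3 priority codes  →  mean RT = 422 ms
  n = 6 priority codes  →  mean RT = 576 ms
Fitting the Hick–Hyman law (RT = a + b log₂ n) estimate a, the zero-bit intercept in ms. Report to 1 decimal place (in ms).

b = (RT₂ − RT₁)/(log₂ n₂ − log₂ n₁) = (576 − 422)/(2.5850 − 1.5850) = 154.000 ms/bit.
Intercept: a = 422 − 154.000·log₂(3) = 177.916 ms.

177.9 ms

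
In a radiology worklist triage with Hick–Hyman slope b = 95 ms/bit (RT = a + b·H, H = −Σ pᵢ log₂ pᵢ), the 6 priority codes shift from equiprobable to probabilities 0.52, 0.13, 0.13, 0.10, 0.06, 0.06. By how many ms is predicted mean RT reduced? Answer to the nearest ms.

48 ms

Equiprobable entropy H₀ = log₂ 6 = 2.5850 bits.
Skewed entropy H = −Σ pᵢ log₂ pᵢ = 2.0751 bits.
ΔRT = b·(H₀ − H) = 95 × 0.5098 = 48.43 ms.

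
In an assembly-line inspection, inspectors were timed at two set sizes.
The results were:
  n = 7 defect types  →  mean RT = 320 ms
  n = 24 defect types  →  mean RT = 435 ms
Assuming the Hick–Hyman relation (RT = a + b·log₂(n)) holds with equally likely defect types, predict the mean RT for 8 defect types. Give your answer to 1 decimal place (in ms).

With log₂ n on the abscissa the relation is linear; from the two conditions:
  b = (435 − 320) / (log₂ 24 − log₂ 7) = 115 / (4.5850 − 2.8074) = 64.694 ms/bit
  a = 320 − 64.694 × 2.8074 = 138.382 ms
Then RT(8) = 138.382 + 64.694 × log₂ 8 = 138.382 + 64.694 × 3 ≈ 332.463 ms.

332.5 ms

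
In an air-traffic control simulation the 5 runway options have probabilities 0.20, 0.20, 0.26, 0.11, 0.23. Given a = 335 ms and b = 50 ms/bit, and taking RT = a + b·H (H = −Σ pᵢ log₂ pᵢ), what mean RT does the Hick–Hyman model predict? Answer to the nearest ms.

449 ms

H = 0.20·log₂(1/0.20) + 0.20·log₂(1/0.20) + 0.26·log₂(1/0.26) + 0.11·log₂(1/0.11) + 0.23·log₂(1/0.23) = 2.2720 bits.
RT = 335 + 50 × 2.2720 = 448.60 ms.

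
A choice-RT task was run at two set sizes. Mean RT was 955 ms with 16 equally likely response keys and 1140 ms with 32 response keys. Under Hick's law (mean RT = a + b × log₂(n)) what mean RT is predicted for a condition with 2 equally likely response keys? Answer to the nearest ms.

With log₂ n on the abscissa the relation is linear; from the two conditions:
  b = (1140 − 955) / (log₂ 32 − log₂ 16) = 185 / (5 − 4) = 185 ms/bit
  a = 955 − 185 × 4 = 215 ms
Then RT(2) = 215 + 185 × log₂ 2 = 215 + 185 × 1 ≈ 400.000 ms.

400 ms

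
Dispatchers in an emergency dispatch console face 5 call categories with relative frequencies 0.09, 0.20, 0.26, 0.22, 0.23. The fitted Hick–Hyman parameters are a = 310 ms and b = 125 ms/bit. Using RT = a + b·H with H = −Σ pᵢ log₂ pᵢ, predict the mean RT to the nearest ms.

591 ms

Entropy contributions −pᵢ log₂ pᵢ: 0.3127, 0.4644, 0.5053, 0.4806, 0.4877; sum H = 2.2506 bits.
RT = a + bH = 310 + 125·2.2506 = 591.32 ms.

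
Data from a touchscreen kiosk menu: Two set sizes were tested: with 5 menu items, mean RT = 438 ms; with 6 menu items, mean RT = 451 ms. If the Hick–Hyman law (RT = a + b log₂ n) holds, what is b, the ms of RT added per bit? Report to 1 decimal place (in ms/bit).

49.4 ms/bit

Slope: b = (451 − 438) / (log₂ 6 − log₂ 5) = 13/0.2630 = 49.423 ms/bit.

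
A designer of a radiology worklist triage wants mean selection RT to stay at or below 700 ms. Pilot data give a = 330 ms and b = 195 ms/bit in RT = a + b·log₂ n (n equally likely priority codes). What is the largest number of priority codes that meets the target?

3

195·log₂ n ≤ 700 − 330 = 370, giving log₂ n ≤ 1.8974 and n ≤ 3.726. The largest whole number is 3.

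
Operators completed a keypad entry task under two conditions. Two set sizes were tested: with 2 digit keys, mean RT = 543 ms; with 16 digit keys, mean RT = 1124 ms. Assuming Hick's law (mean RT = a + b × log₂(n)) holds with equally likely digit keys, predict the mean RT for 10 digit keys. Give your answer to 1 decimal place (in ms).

992.7 ms

RT is linear in log₂ n, so two points fix the line:
  b = (1124 − 543) / (log₂ 16 − log₂ 2) = 581 / (4 − 1) = 193.667 ms/bit
  a = 543 − 193.667 × 1 = 349.333 ms
Then RT(10) = 349.333 + 193.667 × log₂ 10 = 349.333 + 193.667 × 3.3219 ≈ 992.680 ms.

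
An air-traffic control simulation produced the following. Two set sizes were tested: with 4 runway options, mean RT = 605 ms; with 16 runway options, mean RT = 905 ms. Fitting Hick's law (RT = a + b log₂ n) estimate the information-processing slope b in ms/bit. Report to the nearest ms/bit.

150 ms/bit

b = (RT₂ − RT₁)/(log₂ n₂ − log₂ n₁) = (905 − 605)/(4 − 2) = 150 ms/bit.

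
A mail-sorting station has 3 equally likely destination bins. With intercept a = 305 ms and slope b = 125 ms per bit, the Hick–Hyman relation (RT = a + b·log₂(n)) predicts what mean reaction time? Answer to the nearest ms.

503 ms

log₂(3) = 1.5850 bits, so RT = 305 + 125 × 1.5850 ≈ 503.120 ms.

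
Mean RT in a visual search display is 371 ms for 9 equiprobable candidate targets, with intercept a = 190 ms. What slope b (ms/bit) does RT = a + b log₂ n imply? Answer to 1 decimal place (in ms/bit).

57.1 ms/bit

log₂(9) = 3.1699 bits.
b = (RT − a)/log₂ n = (371 − 190) / 3.1699 = 57.099 ms/bit.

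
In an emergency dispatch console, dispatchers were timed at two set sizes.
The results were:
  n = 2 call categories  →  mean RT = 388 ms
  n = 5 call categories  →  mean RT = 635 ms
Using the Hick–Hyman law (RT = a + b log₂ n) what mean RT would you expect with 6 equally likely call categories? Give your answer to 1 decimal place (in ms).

Fit slope and intercept:
  b = (635 − 388) / (log₂ 5 − log₂ 2) = 247 / (2.3219 − 1) = 186.848 ms/bit
  a = 388 − 186.848 × 1 = 201.152 ms
Then RT(6) = 201.152 + 186.848 × log₂ 6 = 201.152 + 186.848 × 2.5850 ≈ 684.148 ms.

684.1 ms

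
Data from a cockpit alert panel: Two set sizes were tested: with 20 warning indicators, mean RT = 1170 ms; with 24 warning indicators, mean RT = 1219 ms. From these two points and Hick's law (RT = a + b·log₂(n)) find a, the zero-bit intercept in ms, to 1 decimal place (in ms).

364.9 ms

Slope: b = (1219 − 1170) / (log₂ 24 − log₂ 20) = 49/0.2630 = 186.287 ms/bit.
a = RT₁ − b·log₂ n₁ = 1170 − 186.287 × 4.3219 = 364.879 ms.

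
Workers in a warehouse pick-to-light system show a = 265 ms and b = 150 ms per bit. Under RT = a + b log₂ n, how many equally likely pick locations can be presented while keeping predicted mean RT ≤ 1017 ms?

32

150·log₂ n ≤ 1017 − 265 = 752, giving log₂ n ≤ 5.0133 and n ≤ 32.297. The largest whole number is 32.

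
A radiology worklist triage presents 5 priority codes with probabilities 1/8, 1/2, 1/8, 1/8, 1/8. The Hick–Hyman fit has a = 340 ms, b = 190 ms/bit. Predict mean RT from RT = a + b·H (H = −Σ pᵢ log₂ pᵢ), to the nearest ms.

H = −Σ pᵢ log₂ pᵢ = 0.125·3 + 0.5·1 + 0.125·3 + 0.125·3 + 0.125·3 = 2.000 bits.
RT = 340 + 190 × 2.000 = 720.00 ms.

720 ms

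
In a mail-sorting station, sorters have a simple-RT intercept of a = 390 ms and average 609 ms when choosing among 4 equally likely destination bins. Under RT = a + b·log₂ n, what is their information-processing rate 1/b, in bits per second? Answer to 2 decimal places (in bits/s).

9.13 bits/s

Choice component = 609 − 390 = 219 ms over log₂(4) = 2 bits.
b = 219 / 2 = 109.500 ms/bit, so 1/b = 9.132 bits/s.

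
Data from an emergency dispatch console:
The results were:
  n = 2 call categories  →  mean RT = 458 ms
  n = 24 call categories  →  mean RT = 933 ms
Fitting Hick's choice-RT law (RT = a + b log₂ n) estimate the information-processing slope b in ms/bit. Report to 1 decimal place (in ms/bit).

132.5 ms/bit

The slope on a log₂ axis is (933 − 458) / (4.5850 − 1) = 132.498 ms/bit.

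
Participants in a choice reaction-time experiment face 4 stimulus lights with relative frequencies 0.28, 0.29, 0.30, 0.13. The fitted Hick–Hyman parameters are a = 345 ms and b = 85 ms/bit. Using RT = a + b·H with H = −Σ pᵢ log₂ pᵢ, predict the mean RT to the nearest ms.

510 ms

H = 0.28·log₂(1/0.28) + 0.29·log₂(1/0.29) + 0.30·log₂(1/0.30) + 0.13·log₂(1/0.13) = 1.9359 bits.
RT = 345 + 85 × 1.9359 = 509.55 ms.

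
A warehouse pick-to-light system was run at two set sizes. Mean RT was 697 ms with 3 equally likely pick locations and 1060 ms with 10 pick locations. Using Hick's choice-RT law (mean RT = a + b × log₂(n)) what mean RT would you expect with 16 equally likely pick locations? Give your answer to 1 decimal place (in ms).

Fit slope and intercept:
  b = (1060 − 697) / (log₂ 10 − log₂ 3) = 363 / (3.3219 − 1.5850) = 208.985 ms/bit
  a = 697 − 208.985 × 1.5850 = 365.766 ms
Then RT(16) = 365.766 + 208.985 × log₂ 16 = 365.766 + 208.985 × 4 ≈ 1201.707 ms.

1201.7 ms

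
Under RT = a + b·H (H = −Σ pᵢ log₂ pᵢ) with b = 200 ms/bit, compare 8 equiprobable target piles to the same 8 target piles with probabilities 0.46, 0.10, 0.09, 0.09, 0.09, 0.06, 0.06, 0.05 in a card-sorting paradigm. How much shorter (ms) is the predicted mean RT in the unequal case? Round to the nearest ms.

Equiprobable entropy H₀ = log₂ 8 = 3.0000 bits.
Skewed entropy H = −Σ pᵢ log₂ pᵢ = 2.4887 bits.
ΔRT = b·(H₀ − H) = 200 × 0.5113 = 102.27 ms.

102 ms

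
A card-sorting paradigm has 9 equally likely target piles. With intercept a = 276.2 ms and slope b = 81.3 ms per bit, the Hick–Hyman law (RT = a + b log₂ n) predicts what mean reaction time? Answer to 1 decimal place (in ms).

log₂(9) = 3.1699 bits, so RT = 276.2 + 81.3 × 3.1699 ≈ 533.915 ms.

533.9 ms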